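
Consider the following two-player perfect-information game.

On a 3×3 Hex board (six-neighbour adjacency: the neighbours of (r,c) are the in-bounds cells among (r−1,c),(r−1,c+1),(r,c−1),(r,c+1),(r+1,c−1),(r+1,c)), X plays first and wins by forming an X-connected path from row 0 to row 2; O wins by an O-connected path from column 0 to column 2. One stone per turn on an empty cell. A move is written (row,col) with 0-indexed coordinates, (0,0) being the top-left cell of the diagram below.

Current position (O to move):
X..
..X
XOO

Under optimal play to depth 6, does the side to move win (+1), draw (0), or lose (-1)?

ply 1, O at X../..X/XOO | (0,1)=-1→XO./..X/XOO*; (0,2)=-1→X.O/..X/XOO; (1,0)=-1→X../O.X/XOO; (1,1)=-1→X../.OX/XOO
ply 2, X at XO./..X/XOO | (0,2)=+1→XOX/..X/XOO*; (1,0)=+1→XO./X.X/XOO; (1,1)=+1→XO./.XX/XOO
ply 3, O at XOX/..X/XOO | (1,0)=-1→XOX/O.X/XOO*; (1,1)=-1→XOX/.OX/XOO
ply 4, X at XOX/O.X/XOO | (1,1)=+1→XOX/OXX/XOO*
ply 5: XOX/OXX/XOO is terminal -1 (O); from X../..X/XOO depth 6

value(X../..X/XOO, O) = -1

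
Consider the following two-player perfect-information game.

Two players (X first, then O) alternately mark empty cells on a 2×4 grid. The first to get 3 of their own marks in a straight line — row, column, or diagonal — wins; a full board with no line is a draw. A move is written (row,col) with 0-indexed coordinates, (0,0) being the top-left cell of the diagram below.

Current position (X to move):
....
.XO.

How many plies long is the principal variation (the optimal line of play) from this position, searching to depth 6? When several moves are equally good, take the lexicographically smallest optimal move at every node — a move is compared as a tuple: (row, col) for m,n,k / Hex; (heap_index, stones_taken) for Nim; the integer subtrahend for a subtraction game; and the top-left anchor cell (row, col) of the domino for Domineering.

[..../.XO.] X move#1: (0,0):+0/X.../.XO.*, (0,1):+0/.X../.XO., (0,2):+0/..X./.XO., (0,3):+0/...X/.XO., (1,0):+0/..../XXO., (1,3):+0/..../.XOX
[X.../.XO.] O move#2: (0,1):+0/XO../.XO.*, (0,2):+0/X.O./.XO., (0,3):+0/X..O/.XO., (1,0):+0/X.../OXO., (1,3):+0/X.../.XOO
[XO../.XO.] X move#3: (0,2):+0/XOX./.XO.*, (0,3):+0/XO.X/.XO., (1,0):+0/XO../XXO., (1,3):+0/XO../.XOX
[XOX./.XO.] O move#4: (0,3):+0/XOXO/.XO.*, (1,0):+0/XOX./OXO., (1,3):+0/XOX./.XOO
[XOXO/.XO.] X move#5: (1,0):+0/XOXO/XXO.*, (1,3):+0/XOXO/.XOX
[XOXO/XXO.] O move#6: (1,3):+0/XOXO/XXOO*
[XOXO/XXOO] end (terminal +0, X#7); searched ..../.XO. to 6

PV length from [..../.XO.]: 6 plies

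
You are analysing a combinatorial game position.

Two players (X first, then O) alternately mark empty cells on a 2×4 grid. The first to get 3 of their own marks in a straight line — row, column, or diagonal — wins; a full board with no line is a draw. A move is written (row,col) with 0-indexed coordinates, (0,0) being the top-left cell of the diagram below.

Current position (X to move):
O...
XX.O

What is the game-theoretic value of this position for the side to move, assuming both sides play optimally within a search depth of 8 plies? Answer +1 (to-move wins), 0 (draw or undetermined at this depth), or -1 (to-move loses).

p1 X@[O.../XX.O]: (0,1)[OX../XX.O]+0 (0,2)[O.X./XX.O]+0 (0,3)[O..X/XX.O]+0 (1,2)[O.../XXXO]+1*
p2 O@[O.../XXXO] terminal -1; root [O.../XX.O] d8

value(O.../XX.O, X) = +1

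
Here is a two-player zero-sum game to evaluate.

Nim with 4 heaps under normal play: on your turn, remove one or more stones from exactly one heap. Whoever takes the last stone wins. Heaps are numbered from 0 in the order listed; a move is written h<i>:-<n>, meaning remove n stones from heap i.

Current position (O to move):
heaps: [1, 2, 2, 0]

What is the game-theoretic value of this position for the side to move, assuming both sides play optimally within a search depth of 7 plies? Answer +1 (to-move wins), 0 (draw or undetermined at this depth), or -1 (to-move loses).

value((1,2,2,0), O) = +1

[(1,2,2,0)] O move#1: h0:-1:+1/(0,2,2,0)*, h1:-1:-1/(1,1,2,0), h1:-2:-1/(1,0,2,0), h2:-1:-1/(1,2,1,0), h2:-2:-1/(1,2,0,0)
[(0,2,2,0)] X move#2: h1:-1:-1/(0,1,2,0)*, h1:-2:-1/(0,0,2,0), h2:-1:-1/(0,2,1,0), h2:-2:-1/(0,2,0,0)
[(0,1,2,0)] O move#3: h1:-1:-1/(0,0,2,0), h2:-1:+1/(0,1,1,0)*, h2:-2:-1/(0,1,0,0)
[(0,1,1,0)] X move#4: h1:-1:-1/(0,0,1,0)*, h2:-1:-1/(0,1,0,0)
[(0,0,1,0)] O move#5: h2:-1:+1/(0,0,0,0)*
[(0,0,0,0)] end (terminal -1, X#6); searched (1,2,2,0) to 7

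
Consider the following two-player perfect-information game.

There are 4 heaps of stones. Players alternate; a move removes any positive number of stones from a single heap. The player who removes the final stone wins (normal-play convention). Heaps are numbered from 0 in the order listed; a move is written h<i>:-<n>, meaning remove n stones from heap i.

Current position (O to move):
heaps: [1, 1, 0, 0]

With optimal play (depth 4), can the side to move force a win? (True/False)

O winning at [(1,1,0,0)]: False

ply 1, O at (1,1,0,0) | h0:-1=-1→(0,1,0,0)*; h1:-1=-1→(1,0,0,0)
ply 2, X at (0,1,0,0) | h1:-1=+1→(0,0,0,0)*
ply 3: (0,0,0,0) is terminal -1 (O); from (1,1,0,0) depth 4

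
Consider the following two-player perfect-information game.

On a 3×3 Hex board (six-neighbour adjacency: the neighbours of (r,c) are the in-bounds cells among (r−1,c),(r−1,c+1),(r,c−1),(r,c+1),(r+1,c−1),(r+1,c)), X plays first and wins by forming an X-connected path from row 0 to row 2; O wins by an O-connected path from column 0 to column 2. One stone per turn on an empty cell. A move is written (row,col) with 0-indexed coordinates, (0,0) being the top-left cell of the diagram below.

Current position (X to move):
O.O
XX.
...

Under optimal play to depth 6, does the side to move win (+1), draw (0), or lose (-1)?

ply 1, X at O.O/XX./... | (0,1)=+1→OXO/XX./...*; (1,2)=-1→O.O/XXX/...; (2,0)=-1→O.O/XX./X..; (2,1)=-1→O.O/XX./.X.; (2,2)=-1→O.O/XX./..X
ply 2, O at OXO/XX./... | (1,2)=-1→OXO/XXO/...*; (2,0)=-1→OXO/XX./O..; (2,1)=-1→OXO/XX./.O.; (2,2)=-1→OXO/XX./..O
ply 3, X at OXO/XXO/... | (2,0)=+1→OXO/XXO/X..*; (2,1)=+1→OXO/XXO/.X.; (2,2)=+1→OXO/XXO/..X
ply 4: OXO/XXO/X.. is terminal -1 (O); from O.O/XX./... depth 6

value(O.O/XX./..., X) = +1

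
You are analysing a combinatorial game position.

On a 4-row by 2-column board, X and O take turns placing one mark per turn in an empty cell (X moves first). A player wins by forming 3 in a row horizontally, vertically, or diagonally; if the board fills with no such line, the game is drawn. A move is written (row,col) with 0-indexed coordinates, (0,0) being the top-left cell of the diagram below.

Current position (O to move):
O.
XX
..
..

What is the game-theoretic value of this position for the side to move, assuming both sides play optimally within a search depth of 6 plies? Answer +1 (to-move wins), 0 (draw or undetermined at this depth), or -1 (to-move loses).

value(O./XX/../.., O) = 0

ply 1, O at O./XX/../.. | (0,1)=+0→OO/XX/../..*; (2,0)=-1→O./XX/O./..; (2,1)=+0→O./XX/.O/..; (3,0)=-1→O./XX/../O.; (3,1)=+0→O./XX/../.O
ply 2, X at OO/XX/../.. | (2,0)=+0→OO/XX/X./..*; (2,1)=+0→OO/XX/.X/..; (3,0)=+0→OO/XX/../X.; (3,1)=+0→OO/XX/../.X
ply 3, O at OO/XX/X./.. | (2,1)=-1→OO/XX/XO/..; (3,0)=+0→OO/XX/X./O.*; (3,1)=-1→OO/XX/X./.O
ply 4, X at OO/XX/X./O. | (2,1)=+0→OO/XX/XX/O.*; (3,1)=+0→OO/XX/X./OX
ply 5, O at OO/XX/XX/O. | (3,1)=+0→OO/XX/XX/OO*
ply 6: OO/XX/XX/OO is terminal +0 (X); from O./XX/../.. depth 6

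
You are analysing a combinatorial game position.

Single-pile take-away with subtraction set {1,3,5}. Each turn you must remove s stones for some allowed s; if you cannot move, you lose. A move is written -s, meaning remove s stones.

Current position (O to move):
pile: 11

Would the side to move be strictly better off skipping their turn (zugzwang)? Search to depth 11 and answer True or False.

ply 1, O at 11 | -1=+1→10*; -3=+1→8; -5=+1→6
ply 2, X at 10 | -1=-1→9*; -3=-1→7; -5=-1→5
ply 3, O at 9 | -1=+1→8*; -3=+1→6; -5=+1→4
ply 4, X at 8 | -1=-1→7*; -3=-1→5; -5=-1→3
ply 5, O at 7 | -1=+1→6*; -3=+1→4; -5=+1→2
ply 6, X at 6 | -1=-1→5*; -3=-1→3; -5=-1→1
ply 7, O at 5 | -1=+1→4*; -3=+1→2; -5=+1→0
ply 8, X at 4 | -1=-1→3*; -3=-1→1
ply 9, O at 3 | -1=+1→2*; -3=+1→0
ply 10, X at 2 | -1=-1→1*
ply 11, O at 1 | -1=+1→0*
ply 12: 0 is terminal -1 (X); from 11 depth 11
if O skipped the turn, X would face:
~ ply 1, X at 11 | -1=+1→10*; -3=+1→8; -5=+1→6
~ ply 2, O at 10 | -1=-1→9*; -3=-1→7; -5=-1→5
~ ply 3, X at 9 | -1=+1→8*; -3=+1→6; -5=+1→4
~ ply 4, O at 8 | -1=-1→7*; -3=-1→5; -5=-1→3
~ ply 5, X at 7 | -1=+1→6*; -3=+1→4; -5=+1→2
~ ply 6, O at 6 | -1=-1→5*; -3=-1→3; -5=-1→1
~ ply 7, X at 5 | -1=+1→4*; -3=+1→2; -5=+1→0
~ ply 8, O at 4 | -1=-1→3*; -3=-1→1
~ ply 9, X at 3 | -1=+1→2*; -3=+1→0
~ ply 10, O at 2 | -1=-1→1*
~ ply 11, X at 1 | -1=+1→0*
~ ply 12: 0 is terminal -1 (O); from 11 depth 11
compare (O): move=+1 vs pass=-1

zugzwang(11, O) = False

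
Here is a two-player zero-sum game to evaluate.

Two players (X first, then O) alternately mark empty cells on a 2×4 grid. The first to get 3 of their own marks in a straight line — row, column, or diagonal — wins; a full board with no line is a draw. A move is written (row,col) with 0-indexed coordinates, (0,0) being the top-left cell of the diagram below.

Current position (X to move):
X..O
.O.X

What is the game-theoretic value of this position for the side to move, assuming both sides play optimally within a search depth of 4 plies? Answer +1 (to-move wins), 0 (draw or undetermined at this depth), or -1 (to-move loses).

[X..O/.O.X] X move#1: (0,1):+0/XX.O/.O.X*, (0,2):+0/X.XO/.O.X, (1,0):+0/X..O/XO.X, (1,2):+0/X..O/.OXX
[XX.O/.O.X] O move#2: (0,2):+0/XXOO/.O.X*, (1,0):-1/XX.O/OO.X, (1,2):-1/XX.O/.OOX
[XXOO/.O.X] X move#3: (1,0):+0/XXOO/XO.X*, (1,2):+0/XXOO/.OXX
[XXOO/XO.X] O move#4: (1,2):+0/XXOO/XOOX*
[XXOO/XOOX] end (terminal +0, X#5); searched X..O/.O.X to 4

value(X..O/.O.X, X) = 0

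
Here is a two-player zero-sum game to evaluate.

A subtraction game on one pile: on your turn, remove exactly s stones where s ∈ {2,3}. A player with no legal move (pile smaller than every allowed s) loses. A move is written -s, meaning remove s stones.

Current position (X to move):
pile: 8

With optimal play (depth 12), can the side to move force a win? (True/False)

X winning at [8]: True

ply 1, X at 8 | -2=+1→6*; -3=+1→5
ply 2, O at 6 | -2=-1→4*; -3=-1→3
ply 3, X at 4 | -2=-1→2; -3=+1→1*
ply 4: 1 is terminal -1 (O); from 8 depth 12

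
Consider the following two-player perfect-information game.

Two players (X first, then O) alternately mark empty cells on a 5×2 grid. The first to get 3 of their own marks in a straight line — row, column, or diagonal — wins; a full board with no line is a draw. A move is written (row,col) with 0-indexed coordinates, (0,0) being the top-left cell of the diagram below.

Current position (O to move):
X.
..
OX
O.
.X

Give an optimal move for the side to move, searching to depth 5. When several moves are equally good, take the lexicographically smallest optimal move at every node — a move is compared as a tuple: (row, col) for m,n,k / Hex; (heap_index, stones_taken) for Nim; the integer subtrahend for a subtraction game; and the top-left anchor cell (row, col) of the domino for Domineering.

p1 O@[X./../OX/O./.X]: (0,1)[XO/../OX/O./.X]-1 (1,0)[X./O./OX/O./.X]+1* (1,1)[X./.O/OX/O./.X]-1 (3,1)[X./../OX/OO/.X]+1 (4,0)[X./../OX/O./OX]+1
p2 X@[X./O./OX/O./.X] terminal -1; root [X./../OX/O./.X] d5

O's best at [X./../OX/O./.X]: (1,0)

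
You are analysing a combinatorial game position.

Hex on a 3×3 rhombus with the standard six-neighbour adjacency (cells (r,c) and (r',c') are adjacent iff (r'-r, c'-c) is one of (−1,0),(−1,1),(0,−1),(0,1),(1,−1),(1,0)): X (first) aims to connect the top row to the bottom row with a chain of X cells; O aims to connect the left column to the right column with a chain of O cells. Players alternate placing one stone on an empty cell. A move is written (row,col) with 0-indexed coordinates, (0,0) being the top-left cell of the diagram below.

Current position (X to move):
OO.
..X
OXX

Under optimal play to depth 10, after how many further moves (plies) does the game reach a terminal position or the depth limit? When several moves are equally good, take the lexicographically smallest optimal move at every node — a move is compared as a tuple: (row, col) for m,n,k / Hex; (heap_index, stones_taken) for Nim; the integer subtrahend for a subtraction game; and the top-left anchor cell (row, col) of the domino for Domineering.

PV length from [OO./..X/OXX]: 1 ply

ply 1, X at OO./..X/OXX | (0,2)=+1→OOX/..X/OXX*; (1,0)=-1→OO./X.X/OXX; (1,1)=-1→OO./.XX/OXX
ply 2: OOX/..X/OXX is terminal -1 (O); from OO./..X/OXX depth 10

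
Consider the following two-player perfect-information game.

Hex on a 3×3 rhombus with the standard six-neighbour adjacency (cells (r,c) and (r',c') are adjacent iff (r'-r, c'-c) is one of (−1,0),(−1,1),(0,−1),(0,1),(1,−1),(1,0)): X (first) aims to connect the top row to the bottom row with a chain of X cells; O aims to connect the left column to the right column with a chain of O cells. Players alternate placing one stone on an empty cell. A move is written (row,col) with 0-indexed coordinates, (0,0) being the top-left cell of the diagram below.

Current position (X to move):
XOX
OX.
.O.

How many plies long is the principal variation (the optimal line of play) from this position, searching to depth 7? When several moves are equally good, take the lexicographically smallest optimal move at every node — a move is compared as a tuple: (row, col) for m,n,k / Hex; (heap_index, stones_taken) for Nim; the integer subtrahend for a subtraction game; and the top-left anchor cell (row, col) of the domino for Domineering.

PV length from [XOX/OX./.O.]: 3 plies

[XOX/OX./.O.] X move#1: (1,2):+1/XOX/OXX/.O.*, (2,0):+1/XOX/OX./XO., (2,2):+1/XOX/OX./.OX
[XOX/OXX/.O.] O move#2: (2,0):-1/XOX/OXX/OO.*, (2,2):-1/XOX/OXX/.OO
[XOX/OXX/OO.] X move#3: (2,2):+1/XOX/OXX/OOX*
[XOX/OXX/OOX] end (terminal -1, O#4); searched XOX/OX./.O. to 7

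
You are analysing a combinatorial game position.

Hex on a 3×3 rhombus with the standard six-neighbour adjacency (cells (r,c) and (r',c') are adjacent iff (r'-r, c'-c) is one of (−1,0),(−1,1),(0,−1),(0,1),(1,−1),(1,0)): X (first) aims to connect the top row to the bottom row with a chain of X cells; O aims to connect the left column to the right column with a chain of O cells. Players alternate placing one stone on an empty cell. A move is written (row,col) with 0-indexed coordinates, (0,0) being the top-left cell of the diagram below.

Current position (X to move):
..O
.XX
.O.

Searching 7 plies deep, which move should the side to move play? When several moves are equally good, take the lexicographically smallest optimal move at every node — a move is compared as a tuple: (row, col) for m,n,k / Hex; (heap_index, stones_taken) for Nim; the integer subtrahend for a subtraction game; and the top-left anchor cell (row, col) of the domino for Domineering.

p1 X@[..O/.XX/.O.]: (0,0)[X.O/.XX/.O.]+1* (0,1)[.XO/.XX/.O.]+1 (1,0)[..O/XXX/.O.]+1 (2,0)[..O/.XX/XO.]-1 (2,2)[..O/.XX/.OX]-1
p2 O@[X.O/.XX/.O.]: (0,1)[XOO/.XX/.O.]-1* (1,0)[X.O/OXX/.O.]-1 (2,0)[X.O/.XX/OO.]-1 (2,2)[X.O/.XX/.OO]-1
p3 X@[XOO/.XX/.O.]: (1,0)[XOO/XXX/.O.]+1* (2,0)[XOO/.XX/XO.]-1 (2,2)[XOO/.XX/.OX]-1
p4 O@[XOO/XXX/.O.]: (2,0)[XOO/XXX/OO.]-1* (2,2)[XOO/XXX/.OO]-1
p5 X@[XOO/XXX/OO.]: (2,2)[XOO/XXX/OOX]+1*
p6 O@[XOO/XXX/OOX] terminal -1; root [..O/.XX/.O.] d7

X's best at [..O/.XX/.O.]: (0,0)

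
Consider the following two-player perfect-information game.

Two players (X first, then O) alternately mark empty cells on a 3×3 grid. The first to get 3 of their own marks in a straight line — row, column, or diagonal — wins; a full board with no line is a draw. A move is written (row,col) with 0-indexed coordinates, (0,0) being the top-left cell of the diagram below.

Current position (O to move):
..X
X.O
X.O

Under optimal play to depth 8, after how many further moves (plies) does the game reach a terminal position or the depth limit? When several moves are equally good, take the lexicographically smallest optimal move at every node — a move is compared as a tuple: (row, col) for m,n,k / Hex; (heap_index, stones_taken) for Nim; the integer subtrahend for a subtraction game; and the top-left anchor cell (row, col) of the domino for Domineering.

PV length from [..X/X.O/X.O]: 2 plies

ply 1, O at ..X/X.O/X.O | (0,0)=-1→O.X/X.O/X.O*; (0,1)=-1→.OX/X.O/X.O; (1,1)=-1→..X/XOO/X.O; (2,1)=-1→..X/X.O/XOO
ply 2, X at O.X/X.O/X.O | (0,1)=-1→OXX/X.O/X.O; (1,1)=+1→O.X/XXO/X.O*; (2,1)=-1→O.X/X.O/XXO
ply 3: O.X/XXO/X.O is terminal -1 (O); from ..X/X.O/X.O depth 8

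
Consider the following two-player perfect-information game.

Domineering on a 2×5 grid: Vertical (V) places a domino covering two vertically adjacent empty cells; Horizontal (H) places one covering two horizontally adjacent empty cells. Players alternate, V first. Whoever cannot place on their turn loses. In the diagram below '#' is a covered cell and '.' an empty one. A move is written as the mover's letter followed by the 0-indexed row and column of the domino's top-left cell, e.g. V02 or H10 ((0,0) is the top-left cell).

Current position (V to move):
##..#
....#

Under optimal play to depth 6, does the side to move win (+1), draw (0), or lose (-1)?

p1 V@[##..#/....#]: V02[###.#/..#.#]+1* V03[##.##/...##]-1
p2 H@[###.#/..#.#]: H10[###.#/###.#]-1*
p3 V@[###.#/###.#]: V03[#####/#####]+1*
p4 H@[#####/#####] terminal -1; root [##..#/....#] d6

value(##..#/....#, V) = +1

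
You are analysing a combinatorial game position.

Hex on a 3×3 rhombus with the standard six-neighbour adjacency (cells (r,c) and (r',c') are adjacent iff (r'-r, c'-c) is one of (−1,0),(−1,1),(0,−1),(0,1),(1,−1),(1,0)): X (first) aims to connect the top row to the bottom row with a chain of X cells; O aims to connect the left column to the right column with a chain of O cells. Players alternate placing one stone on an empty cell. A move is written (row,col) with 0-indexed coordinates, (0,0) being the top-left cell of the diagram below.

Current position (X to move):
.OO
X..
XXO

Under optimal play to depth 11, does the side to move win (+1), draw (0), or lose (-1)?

p1 X@[.OO/X../XXO]: (0,0)[XOO/X../XXO]+1* (1,1)[.OO/XX./XXO]-1 (1,2)[.OO/X.X/XXO]-1
p2 O@[XOO/X../XXO] terminal -1; root [.OO/X../XXO] d11

value(.OO/X../XXO, X) = +1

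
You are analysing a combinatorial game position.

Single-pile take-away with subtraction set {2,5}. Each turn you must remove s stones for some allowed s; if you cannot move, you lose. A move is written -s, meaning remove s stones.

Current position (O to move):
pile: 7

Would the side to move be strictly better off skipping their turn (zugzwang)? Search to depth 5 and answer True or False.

ply 1, O at 7 | -2=-1→5*; -5=-1→2
ply 2, X at 5 | -2=-1→3; -5=+1→0*
ply 3: 0 is terminal -1 (O); from 7 depth 5
pass branch (X moves first from the same position):
  | ply 1, X at 7 | -2=-1→5*; -5=-1→2
  | ply 2, O at 5 | -2=-1→3; -5=+1→0*
  | ply 3: 0 is terminal -1 (X); from 7 depth 5
O moving scores -1; O passing scores +1

zugzwang(7, O) = True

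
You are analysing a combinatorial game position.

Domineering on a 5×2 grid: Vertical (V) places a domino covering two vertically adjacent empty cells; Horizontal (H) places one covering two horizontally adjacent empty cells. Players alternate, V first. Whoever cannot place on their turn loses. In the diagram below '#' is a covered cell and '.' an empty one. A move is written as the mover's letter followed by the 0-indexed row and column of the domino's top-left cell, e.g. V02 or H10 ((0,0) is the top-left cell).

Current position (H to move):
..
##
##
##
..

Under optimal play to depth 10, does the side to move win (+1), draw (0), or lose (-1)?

ply 1, H at ../##/##/##/.. | H00=+1→##/##/##/##/..*; H40=+1→../##/##/##/##
ply 2: ##/##/##/##/.. is terminal -1 (V); from ../##/##/##/.. depth 10

value(../##/##/##/.., H) = +1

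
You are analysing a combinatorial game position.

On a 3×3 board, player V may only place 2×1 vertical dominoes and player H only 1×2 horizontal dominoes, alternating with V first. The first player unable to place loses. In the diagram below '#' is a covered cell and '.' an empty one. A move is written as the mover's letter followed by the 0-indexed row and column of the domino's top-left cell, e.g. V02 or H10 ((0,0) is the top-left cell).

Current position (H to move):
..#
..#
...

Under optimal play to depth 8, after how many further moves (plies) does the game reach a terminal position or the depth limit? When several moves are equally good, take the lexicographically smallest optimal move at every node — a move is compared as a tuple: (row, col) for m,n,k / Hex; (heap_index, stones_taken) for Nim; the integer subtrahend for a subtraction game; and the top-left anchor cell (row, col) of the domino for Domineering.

[..#/..#/...] H move#1: H00:-1/###/..#/..., H10:+1/..#/###/...*, H20:-1/..#/..#/##., H21:-1/..#/..#/.##
[..#/###/...] end (terminal -1, V#2); searched ..#/..#/... to 8

PV length from [..#/..#/...]: 1 ply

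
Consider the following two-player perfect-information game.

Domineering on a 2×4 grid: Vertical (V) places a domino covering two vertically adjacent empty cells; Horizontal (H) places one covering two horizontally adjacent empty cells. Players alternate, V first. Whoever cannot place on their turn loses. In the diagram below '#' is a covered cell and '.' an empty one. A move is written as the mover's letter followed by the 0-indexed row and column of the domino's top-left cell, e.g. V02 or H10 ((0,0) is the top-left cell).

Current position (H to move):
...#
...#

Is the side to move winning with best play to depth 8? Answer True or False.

H winning at [...#/...#]: True

ply 1, H at ...#/...# | H00=+1→##.#/...#*; H01=+1→.###/...#; H10=+1→...#/##.#; H11=+1→...#/.###
ply 2, V at ##.#/...# | V02=-1→####/..##*
ply 3, H at ####/..## | H10=+1→####/####*
ply 4: ####/#### is terminal -1 (V); from ...#/...# depth 8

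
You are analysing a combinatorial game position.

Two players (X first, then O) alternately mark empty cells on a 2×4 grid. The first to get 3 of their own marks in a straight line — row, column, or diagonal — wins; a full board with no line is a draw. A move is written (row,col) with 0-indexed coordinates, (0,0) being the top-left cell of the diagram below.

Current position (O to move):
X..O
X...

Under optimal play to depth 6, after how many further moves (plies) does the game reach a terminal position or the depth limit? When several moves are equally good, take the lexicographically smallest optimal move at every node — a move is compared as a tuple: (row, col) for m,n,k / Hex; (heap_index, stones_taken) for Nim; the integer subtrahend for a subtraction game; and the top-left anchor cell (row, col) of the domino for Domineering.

p1 O@[X..O/X...]: (0,1)[XO.O/X...]+0* (0,2)[X.OO/X...]+0 (1,1)[X..O/XO..]+0 (1,2)[X..O/X.O.]+0 (1,3)[X..O/X..O]+0
p2 X@[XO.O/X...]: (0,2)[XOXO/X...]+0* (1,1)[XO.O/XX..]-1 (1,2)[XO.O/X.X.]-1 (1,3)[XO.O/X..X]-1
p3 O@[XOXO/X...]: (1,1)[XOXO/XO..]+0* (1,2)[XOXO/X.O.]+0 (1,3)[XOXO/X..O]+0
p4 X@[XOXO/XO..]: (1,2)[XOXO/XOX.]+0* (1,3)[XOXO/XO.X]+0
p5 O@[XOXO/XOX.]: (1,3)[XOXO/XOXO]+0*
p6 X@[XOXO/XOXO] terminal +0; root [X..O/X...] d6

PV length from [X..O/X...]: 5 plies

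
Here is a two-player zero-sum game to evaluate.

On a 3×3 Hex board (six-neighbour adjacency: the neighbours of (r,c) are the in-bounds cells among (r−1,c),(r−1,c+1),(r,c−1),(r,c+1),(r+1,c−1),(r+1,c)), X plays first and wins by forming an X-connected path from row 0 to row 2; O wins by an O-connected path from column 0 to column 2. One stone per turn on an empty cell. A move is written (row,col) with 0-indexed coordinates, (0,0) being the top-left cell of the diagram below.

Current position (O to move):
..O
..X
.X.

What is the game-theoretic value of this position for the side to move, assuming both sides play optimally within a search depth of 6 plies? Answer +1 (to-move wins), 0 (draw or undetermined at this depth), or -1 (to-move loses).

value(..O/..X/.X., O) = +1

ply 1, O at ..O/..X/.X. | (0,0)=+1→O.O/..X/.X.*; (0,1)=+1→.OO/..X/.X.; (1,0)=+1→..O/O.X/.X.; (1,1)=+1→..O/.OX/.X.; (2,0)=+1→..O/..X/OX.; (2,2)=-1→..O/..X/.XO
ply 2, X at O.O/..X/.X. | (0,1)=-1→OXO/..X/.X.*; (1,0)=-1→O.O/X.X/.X.; (1,1)=-1→O.O/.XX/.X.; (2,0)=-1→O.O/..X/XX.; (2,2)=-1→O.O/..X/.XX
ply 3, O at OXO/..X/.X. | (1,0)=-1→OXO/O.X/.X.; (1,1)=+1→OXO/.OX/.X.*; (2,0)=-1→OXO/..X/OX.; (2,2)=-1→OXO/..X/.XO
ply 4, X at OXO/.OX/.X. | (1,0)=-1→OXO/XOX/.X.*; (2,0)=-1→OXO/.OX/XX.; (2,2)=-1→OXO/.OX/.XX
ply 5, O at OXO/XOX/.X. | (2,0)=+1→OXO/XOX/OX.*; (2,2)=-1→OXO/XOX/.XO
ply 6: OXO/XOX/OX. is terminal -1 (X); from ..O/..X/.X. depth 6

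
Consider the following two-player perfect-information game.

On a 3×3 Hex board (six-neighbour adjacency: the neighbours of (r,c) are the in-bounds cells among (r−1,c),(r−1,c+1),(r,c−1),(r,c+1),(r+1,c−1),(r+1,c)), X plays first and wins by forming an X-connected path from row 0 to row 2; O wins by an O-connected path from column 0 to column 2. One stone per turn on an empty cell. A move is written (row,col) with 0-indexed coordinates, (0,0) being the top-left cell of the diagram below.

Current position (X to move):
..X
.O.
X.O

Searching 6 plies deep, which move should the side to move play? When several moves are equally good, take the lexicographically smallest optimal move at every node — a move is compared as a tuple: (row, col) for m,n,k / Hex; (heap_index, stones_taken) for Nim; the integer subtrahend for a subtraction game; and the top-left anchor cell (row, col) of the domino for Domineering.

[..X/.O./X.O] X move#1: (0,0):-1/X.X/.O./X.O, (0,1):-1/.XX/.O./X.O, (1,0):+1/..X/XO./X.O*, (1,2):+1/..X/.OX/X.O, (2,1):+1/..X/.O./XXO
[..X/XO./X.O] O move#2: (0,0):-1/O.X/XO./X.O*, (0,1):-1/.OX/XO./X.O, (1,2):-1/..X/XOO/X.O, (2,1):-1/..X/XO./XOO
[O.X/XO./X.O] X move#3: (0,1):+1/OXX/XO./X.O*, (1,2):+1/O.X/XOX/X.O, (2,1):+1/O.X/XO./XXO
[OXX/XO./X.O] end (terminal -1, O#4); searched ..X/.O./X.O to 6

X's best at [..X/.O./X.O]: (1,0)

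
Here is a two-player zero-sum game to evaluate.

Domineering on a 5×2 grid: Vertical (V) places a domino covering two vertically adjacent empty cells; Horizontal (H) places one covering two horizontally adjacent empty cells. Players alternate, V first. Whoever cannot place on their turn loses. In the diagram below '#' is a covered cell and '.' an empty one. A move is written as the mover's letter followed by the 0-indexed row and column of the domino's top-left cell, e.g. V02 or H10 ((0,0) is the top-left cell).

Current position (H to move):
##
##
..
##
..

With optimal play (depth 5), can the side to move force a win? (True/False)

H winning at [##/##/../##/..]: True

p1 H@[##/##/../##/..]: H20[##/##/##/##/..]+1* H40[##/##/../##/##]+1
p2 V@[##/##/##/##/..] terminal -1; root [##/##/../##/..] d5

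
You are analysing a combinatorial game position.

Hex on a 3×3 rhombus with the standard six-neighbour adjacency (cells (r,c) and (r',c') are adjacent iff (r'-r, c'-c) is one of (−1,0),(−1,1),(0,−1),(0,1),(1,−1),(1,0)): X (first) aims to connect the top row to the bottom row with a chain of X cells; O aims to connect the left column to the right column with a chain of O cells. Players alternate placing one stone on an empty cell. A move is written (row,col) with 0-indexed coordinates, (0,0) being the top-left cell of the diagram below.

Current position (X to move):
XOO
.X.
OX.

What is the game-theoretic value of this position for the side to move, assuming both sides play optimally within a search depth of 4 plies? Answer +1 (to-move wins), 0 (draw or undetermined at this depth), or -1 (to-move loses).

p1 X@[XOO/.X./OX.]: (1,0)[XOO/XX./OX.]+1* (1,2)[XOO/.XX/OX.]-1 (2,2)[XOO/.X./OXX]-1
p2 O@[XOO/XX./OX.] terminal -1; root [XOO/.X./OX.] d4

value(XOO/.X./OX., X) = +1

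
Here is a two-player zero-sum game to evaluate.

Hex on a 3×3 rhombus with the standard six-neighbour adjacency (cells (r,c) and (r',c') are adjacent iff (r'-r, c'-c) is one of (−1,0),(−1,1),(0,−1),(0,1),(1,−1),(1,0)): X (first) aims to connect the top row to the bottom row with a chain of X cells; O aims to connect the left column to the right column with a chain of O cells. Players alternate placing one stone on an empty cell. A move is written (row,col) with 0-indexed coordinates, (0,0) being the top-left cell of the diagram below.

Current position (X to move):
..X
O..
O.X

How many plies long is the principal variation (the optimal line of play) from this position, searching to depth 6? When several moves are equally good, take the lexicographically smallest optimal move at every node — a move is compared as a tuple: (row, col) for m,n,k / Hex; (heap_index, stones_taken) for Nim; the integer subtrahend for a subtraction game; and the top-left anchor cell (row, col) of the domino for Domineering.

PV length from [..X/O../O.X]: 5 plies

ply 1, X at ..X/O../O.X | (0,0)=-1→X.X/O../O.X; (0,1)=-1→.XX/O../O.X; (1,1)=+1→..X/OX./O.X*; (1,2)=+1→..X/O.X/O.X; (2,1)=+1→..X/O../OXX
ply 2, O at ..X/OX./O.X | (0,0)=-1→O.X/OX./O.X*; (0,1)=-1→.OX/OX./O.X; (1,2)=-1→..X/OXO/O.X; (2,1)=-1→..X/OX./OOX
ply 3, X at O.X/OX./O.X | (0,1)=+1→OXX/OX./O.X*; (1,2)=+1→O.X/OXX/O.X; (2,1)=+1→O.X/OX./OXX
ply 4, O at OXX/OX./O.X | (1,2)=-1→OXX/OXO/O.X*; (2,1)=-1→OXX/OX./OOX
ply 5, X at OXX/OXO/O.X | (2,1)=+1→OXX/OXO/OXX*
ply 6: OXX/OXO/OXX is terminal -1 (O); from ..X/O../O.X depth 6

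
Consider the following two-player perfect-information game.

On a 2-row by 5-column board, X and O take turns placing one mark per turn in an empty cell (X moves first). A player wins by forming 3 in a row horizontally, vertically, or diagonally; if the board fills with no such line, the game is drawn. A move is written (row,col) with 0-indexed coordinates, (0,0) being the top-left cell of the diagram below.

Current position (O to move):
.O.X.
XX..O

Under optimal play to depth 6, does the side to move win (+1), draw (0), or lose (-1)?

value(.O.X./XX..O, O) = 0

[.O.X./XX..O] O move#1: (0,0):-1/OO.X./XX..O, (0,2):-1/.OOX./XX..O, (0,4):-1/.O.XO/XX..O, (1,2):+0/.O.X./XXO.O*, (1,3):-1/.O.X./XX.OO
[.O.X./XXO.O] X move#2: (0,0):-1/XO.X./XXO.O, (0,2):-1/.OXX./XXO.O, (0,4):-1/.O.XX/XXO.O, (1,3):+0/.O.X./XXOXO*
[.O.X./XXOXO] O move#3: (0,0):+0/OO.X./XXOXO*, (0,2):+0/.OOX./XXOXO, (0,4):+0/.O.XO/XXOXO
[OO.X./XXOXO] X move#4: (0,2):+0/OOXX./XXOXO*, (0,4):-1/OO.XX/XXOXO
[OOXX./XXOXO] O move#5: (0,4):+0/OOXXO/XXOXO*
[OOXXO/XXOXO] end (terminal +0, X#6); searched .O.X./XX..O to 6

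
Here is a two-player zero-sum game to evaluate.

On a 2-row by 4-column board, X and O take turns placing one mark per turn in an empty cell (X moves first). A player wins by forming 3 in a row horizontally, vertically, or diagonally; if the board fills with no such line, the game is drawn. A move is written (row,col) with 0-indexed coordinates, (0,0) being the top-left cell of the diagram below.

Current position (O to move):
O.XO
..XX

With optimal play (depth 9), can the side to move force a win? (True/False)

p1 O@[O.XO/..XX]: (0,1)[OOXO/..XX]-1 (1,0)[O.XO/O.XX]-1 (1,1)[O.XO/.OXX]+0*
p2 X@[O.XO/.OXX]: (0,1)[OXXO/.OXX]+0* (1,0)[O.XO/XOXX]+0
p3 O@[OXXO/.OXX]: (1,0)[OXXO/OOXX]+0*
p4 X@[OXXO/OOXX] terminal +0; root [O.XO/..XX] d9

O winning at [O.XO/..XX]: False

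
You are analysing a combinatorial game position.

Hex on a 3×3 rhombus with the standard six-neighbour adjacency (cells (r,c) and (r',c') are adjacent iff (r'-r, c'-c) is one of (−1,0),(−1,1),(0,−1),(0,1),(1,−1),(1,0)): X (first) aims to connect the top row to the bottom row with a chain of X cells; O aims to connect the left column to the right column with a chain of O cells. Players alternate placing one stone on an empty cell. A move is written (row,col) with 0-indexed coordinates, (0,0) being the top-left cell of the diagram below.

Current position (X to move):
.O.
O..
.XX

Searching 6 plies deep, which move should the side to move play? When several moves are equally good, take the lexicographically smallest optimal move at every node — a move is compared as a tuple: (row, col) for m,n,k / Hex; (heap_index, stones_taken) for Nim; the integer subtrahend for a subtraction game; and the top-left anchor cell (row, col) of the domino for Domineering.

p1 X@[.O./O../.XX]: (0,0)[XO./O../.XX]-1 (0,2)[.OX/O../.XX]+1* (1,1)[.O./OX./.XX]-1 (1,2)[.O./O.X/.XX]-1 (2,0)[.O./O../XXX]-1
p2 O@[.OX/O../.XX]: (0,0)[OOX/O../.XX]-1* (1,1)[.OX/OO./.XX]-1 (1,2)[.OX/O.O/.XX]-1 (2,0)[.OX/O../OXX]-1
p3 X@[OOX/O../.XX]: (1,1)[OOX/OX./.XX]+1* (1,2)[OOX/O.X/.XX]+1 (2,0)[OOX/O../XXX]+1
p4 O@[OOX/OX./.XX] terminal -1; root [.O./O../.XX] d6

X's best at [.O./O../.XX]: (0,2)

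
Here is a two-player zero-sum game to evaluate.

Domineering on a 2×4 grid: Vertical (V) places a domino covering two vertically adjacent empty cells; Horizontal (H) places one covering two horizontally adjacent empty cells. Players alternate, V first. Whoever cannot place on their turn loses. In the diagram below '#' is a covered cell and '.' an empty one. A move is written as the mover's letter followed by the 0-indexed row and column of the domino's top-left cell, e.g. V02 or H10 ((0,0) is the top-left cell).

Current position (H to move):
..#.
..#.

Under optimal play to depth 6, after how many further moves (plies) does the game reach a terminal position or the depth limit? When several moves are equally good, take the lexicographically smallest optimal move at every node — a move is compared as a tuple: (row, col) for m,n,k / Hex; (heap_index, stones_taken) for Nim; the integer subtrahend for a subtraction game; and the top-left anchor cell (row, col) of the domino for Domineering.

p1 H@[..#./..#.]: H00[###./..#.]+1* H10[..#./###.]+1
p2 V@[###./..#.]: V03[####/..##]-1*
p3 H@[####/..##]: H10[####/####]+1*
p4 V@[####/####] terminal -1; root [..#./..#.] d6

PV length from [..#./..#.]: 3 plies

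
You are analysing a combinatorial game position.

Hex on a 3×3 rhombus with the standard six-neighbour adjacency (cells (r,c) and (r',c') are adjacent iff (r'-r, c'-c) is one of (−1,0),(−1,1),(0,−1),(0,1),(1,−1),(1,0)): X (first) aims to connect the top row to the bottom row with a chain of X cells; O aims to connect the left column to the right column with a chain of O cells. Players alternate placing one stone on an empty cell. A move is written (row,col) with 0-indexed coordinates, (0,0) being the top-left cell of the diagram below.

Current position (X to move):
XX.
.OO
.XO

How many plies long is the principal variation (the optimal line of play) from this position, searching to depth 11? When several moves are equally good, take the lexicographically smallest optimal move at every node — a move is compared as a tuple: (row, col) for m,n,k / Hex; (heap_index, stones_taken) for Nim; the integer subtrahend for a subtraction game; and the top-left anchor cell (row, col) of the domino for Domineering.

PV length from [XX./.OO/.XO]: 2 plies

[XX./.OO/.XO] X move#1: (0,2):-1/XXX/.OO/.XO*, (1,0):-1/XX./XOO/.XO, (2,0):-1/XX./.OO/XXO
[XXX/.OO/.XO] O move#2: (1,0):+1/XXX/OOO/.XO*, (2,0):+1/XXX/.OO/OXO
[XXX/OOO/.XO] end (terminal -1, X#3); searched XX./.OO/.XO to 11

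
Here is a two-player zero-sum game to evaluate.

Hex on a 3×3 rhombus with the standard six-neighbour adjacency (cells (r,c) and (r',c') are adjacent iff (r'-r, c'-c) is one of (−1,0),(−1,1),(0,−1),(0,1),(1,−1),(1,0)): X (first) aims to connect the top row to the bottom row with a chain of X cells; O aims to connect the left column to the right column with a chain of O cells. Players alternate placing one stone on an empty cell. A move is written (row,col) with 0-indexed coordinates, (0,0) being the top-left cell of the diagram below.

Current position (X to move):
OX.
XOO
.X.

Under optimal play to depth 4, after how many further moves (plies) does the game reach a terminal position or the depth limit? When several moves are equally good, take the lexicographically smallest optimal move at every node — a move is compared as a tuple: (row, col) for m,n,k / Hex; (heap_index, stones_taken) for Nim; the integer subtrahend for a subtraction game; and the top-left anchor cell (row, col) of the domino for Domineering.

ply 1, X at OX./XOO/.X. | (0,2)=-1→OXX/XOO/.X.; (2,0)=+1→OX./XOO/XX.*; (2,2)=-1→OX./XOO/.XX
ply 2: OX./XOO/XX. is terminal -1 (O); from OX./XOO/.X. depth 4

PV length from [OX./XOO/.X.]: 1 ply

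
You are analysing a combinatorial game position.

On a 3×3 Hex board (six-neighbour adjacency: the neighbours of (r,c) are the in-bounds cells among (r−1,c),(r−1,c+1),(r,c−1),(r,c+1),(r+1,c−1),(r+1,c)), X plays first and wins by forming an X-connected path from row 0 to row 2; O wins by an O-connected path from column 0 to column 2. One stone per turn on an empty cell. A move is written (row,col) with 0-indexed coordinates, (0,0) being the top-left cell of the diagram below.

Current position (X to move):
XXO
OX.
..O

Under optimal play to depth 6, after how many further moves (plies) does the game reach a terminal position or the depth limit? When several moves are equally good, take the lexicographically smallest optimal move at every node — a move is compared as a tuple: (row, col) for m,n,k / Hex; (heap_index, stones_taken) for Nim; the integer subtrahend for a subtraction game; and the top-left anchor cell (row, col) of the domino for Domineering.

[XXO/OX./..O] X move#1: (1,2):+1/XXO/OXX/..O*, (2,0):+1/XXO/OX./X.O, (2,1):+1/XXO/OX./.XO
[XXO/OXX/..O] O move#2: (2,0):-1/XXO/OXX/O.O*, (2,1):-1/XXO/OXX/.OO
[XXO/OXX/O.O] X move#3: (2,1):+1/XXO/OXX/OXO*
[XXO/OXX/OXO] end (terminal -1, O#4); searched XXO/OX./..O to 6

PV length from [XXO/OX./..O]: 3 plies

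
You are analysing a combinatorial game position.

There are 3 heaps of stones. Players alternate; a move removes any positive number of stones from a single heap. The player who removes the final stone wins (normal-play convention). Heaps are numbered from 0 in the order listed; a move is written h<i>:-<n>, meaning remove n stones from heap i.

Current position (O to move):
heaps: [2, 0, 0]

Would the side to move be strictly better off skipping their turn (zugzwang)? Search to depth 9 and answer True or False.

zugzwang((2,0,0), O) = False

[(2,0,0)] O move#1: h0:-1:-1/(1,0,0), h0:-2:+1/(0,0,0)*
[(0,0,0)] end (terminal -1, X#2); searched (2,0,0) to 9
suppose O passes — search the same position with X to move:
pass> [(2,0,0)] X move#1: h0:-1:-1/(1,0,0), h0:-2:+1/(0,0,0)*
pass> [(0,0,0)] end (terminal -1, O#2); searched (2,0,0) to 9
for O: play +1, pass -1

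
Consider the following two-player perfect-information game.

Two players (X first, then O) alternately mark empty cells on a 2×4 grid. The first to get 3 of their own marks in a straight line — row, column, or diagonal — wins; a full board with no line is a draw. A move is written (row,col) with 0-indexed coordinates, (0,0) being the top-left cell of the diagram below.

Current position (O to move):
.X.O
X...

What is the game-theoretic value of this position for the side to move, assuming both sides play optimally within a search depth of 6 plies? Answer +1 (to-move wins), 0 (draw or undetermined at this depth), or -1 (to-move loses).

p1 O@[.X.O/X...]: (0,0)[OX.O/X...]+0* (0,2)[.XOO/X...]+0 (1,1)[.X.O/XO..]+0 (1,2)[.X.O/X.O.]+0 (1,3)[.X.O/X..O]+0
p2 X@[OX.O/X...]: (0,2)[OXXO/X...]+0* (1,1)[OX.O/XX..]+0 (1,2)[OX.O/X.X.]+0 (1,3)[OX.O/X..X]+0
p3 O@[OXXO/X...]: (1,1)[OXXO/XO..]+0* (1,2)[OXXO/X.O.]+0 (1,3)[OXXO/X..O]+0
p4 X@[OXXO/XO..]: (1,2)[OXXO/XOX.]+0* (1,3)[OXXO/XO.X]+0
p5 O@[OXXO/XOX.]: (1,3)[OXXO/XOXO]+0*
p6 X@[OXXO/XOXO] terminal +0; root [.X.O/X...] d6

value(.X.O/X..., O) = 0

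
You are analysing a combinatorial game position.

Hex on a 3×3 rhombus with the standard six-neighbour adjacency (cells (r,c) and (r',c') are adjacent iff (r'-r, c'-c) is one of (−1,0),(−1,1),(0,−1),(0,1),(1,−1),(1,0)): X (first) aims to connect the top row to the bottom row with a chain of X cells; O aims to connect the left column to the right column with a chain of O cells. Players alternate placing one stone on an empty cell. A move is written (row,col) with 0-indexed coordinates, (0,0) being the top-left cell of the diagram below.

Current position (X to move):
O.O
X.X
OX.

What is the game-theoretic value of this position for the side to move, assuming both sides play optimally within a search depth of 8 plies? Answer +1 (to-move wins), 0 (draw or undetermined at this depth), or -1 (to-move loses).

[O.O/X.X/OX.] X move#1: (0,1):-1/OXO/X.X/OX.*, (1,1):-1/O.O/XXX/OX., (2,2):-1/O.O/X.X/OXX
[OXO/X.X/OX.] O move#2: (1,1):+1/OXO/XOX/OX.*, (2,2):-1/OXO/X.X/OXO
[OXO/XOX/OX.] end (terminal -1, X#3); searched O.O/X.X/OX. to 8

value(O.O/X.X/OX., X) = -1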